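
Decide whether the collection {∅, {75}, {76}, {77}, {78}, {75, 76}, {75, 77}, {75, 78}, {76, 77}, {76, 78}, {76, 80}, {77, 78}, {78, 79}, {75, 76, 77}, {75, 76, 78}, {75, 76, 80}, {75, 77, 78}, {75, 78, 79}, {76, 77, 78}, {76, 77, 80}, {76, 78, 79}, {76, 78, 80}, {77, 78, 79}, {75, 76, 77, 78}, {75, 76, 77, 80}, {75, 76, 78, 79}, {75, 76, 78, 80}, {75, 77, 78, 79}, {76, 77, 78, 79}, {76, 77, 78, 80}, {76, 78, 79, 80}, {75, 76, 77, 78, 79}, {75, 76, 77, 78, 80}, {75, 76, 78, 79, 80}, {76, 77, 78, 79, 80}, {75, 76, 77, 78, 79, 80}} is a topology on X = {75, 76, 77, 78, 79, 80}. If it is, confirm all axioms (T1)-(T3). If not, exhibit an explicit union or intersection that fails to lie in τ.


τ IS a topology on X.

Axiom (T1): ∅ ∈ τ? Yes; X ∈ τ? Yes.
Axiom (T2/T3): check pairwise unions and intersections of members of τ.
All pairwise intersections and unions checked — each lies in τ. Therefore τ satisfies (T1), (T2), (T3): it IS a topology on X.


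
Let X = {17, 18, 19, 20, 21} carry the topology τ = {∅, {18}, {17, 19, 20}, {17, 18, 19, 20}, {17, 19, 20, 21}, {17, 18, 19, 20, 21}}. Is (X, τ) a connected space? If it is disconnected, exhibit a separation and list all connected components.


(X, τ) is disconnected; components = [{18}, {17, 19, 20, 21}].

Find clopen sets (U ∈ τ with X ∖ U ∈ τ):
  U = ∅, X ∖ U = {17, 18, 19, 20, 21} — both open, so U is clopen.
  U = {18}, X ∖ U = {17, 19, 20, 21} — both open, so U is clopen.
  U = {17, 19, 20, 21}, X ∖ U = {18} — both open, so U is clopen.
  U = {17, 18, 19, 20, 21}, X ∖ U = ∅ — both open, so U is clopen.
Nontrivial clopen(s) exist: e.g. {17, 19, 20, 21}. So (X, τ) is disconnected.
Compute connected components by grouping points that agree on all clopens:
  component: {18}
  component: {17, 19, 20, 21}


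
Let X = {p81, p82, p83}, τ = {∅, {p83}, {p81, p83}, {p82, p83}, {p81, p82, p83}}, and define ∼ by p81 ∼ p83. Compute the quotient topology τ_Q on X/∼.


X/∼ = {[p81=p83], [p82]}; |τ_Q| = 3.

Equivalence classes: [p81=p83], [p82].
Quotient map π: X → X/∼ sends p81 ↦ [p81=p83], p82 ↦ [p82], p83 ↦ [p81=p83].
For each subset V ⊆ X/∼, compute π^{-1}(V) ⊆ X and check whether π^{-1}(V) ∈ τ. V is open in τ_Q iff π^{-1}(V) ∈ τ.
  V = {}: π^{-1}(V) = ∅ ∈ τ ✓.
  V = {[p81=p83]}: π^{-1}(V) = {p81, p83} ∈ τ ✓.
  V = {[p82]}: π^{-1}(V) = {p82} ∉ τ ✗.
  V = {[p81=p83], [p82]}: π^{-1}(V) = {p81, p82, p83} ∈ τ ✓.
Open sets in the quotient: τ_Q = {{}, {[p81=p83]}, {[p81=p83], [p82]}} (3 elements).


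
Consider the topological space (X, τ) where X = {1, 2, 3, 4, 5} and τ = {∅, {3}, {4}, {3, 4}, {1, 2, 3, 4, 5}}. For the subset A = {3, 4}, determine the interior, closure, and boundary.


int(A) = {3, 4}, cl(A) = {1, 2, 3, 4, 5}, ∂A = {1, 2, 5}.

Closed sets in (X, τ) are complements of opens:
  closed(X, τ) = {∅, {1, 2, 5}, {1, 2, 3, 5}, {1, 2, 4, 5}, {1, 2, 3, 4, 5}}.
int(A) = ⋃ {U ∈ τ : U ⊆ A}. Opens contained in A: ∅, {3}, {4}, {3, 4}.
Taking the union of these: int(A) = {3, 4}.
cl(A) = ⋂ {C closed : A ⊆ C}. Closed sets containing A: {1, 2, 3, 4, 5}.
Intersecting these: cl(A) = {1, 2, 3, 4, 5}.
∂A = cl(A) ∖ int(A) = {1, 2, 3, 4, 5} ∖ {3, 4} = {1, 2, 5}.


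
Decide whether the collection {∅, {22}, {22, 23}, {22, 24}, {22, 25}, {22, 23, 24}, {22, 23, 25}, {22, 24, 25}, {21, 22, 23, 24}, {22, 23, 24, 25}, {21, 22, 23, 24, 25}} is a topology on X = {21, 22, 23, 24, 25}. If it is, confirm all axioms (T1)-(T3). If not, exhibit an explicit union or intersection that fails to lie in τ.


τ IS a topology on X.

Axiom (T1): ∅ ∈ τ? Yes; X ∈ τ? Yes.
Axiom (T2/T3): check pairwise unions and intersections of members of τ.
All pairwise intersections and unions checked — each lies in τ. Therefore τ satisfies (T1), (T2), (T3): it IS a topology on X.


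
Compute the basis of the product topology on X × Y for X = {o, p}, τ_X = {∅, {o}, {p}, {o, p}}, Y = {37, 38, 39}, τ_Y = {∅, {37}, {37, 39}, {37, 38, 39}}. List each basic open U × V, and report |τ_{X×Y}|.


Basis B = {∅ × ∅, {o} × {37}, {p} × {37}, {o} × {37, 39}, {o, p} × {37}, {p} × {37, 39}, {o} × {37, 38, 39}, {p} × {37, 38, 39}, {o, p} × {37, 39}, {o, p} × {37, 38, 39}}; |τ_{X×Y}| = 16.

Enumerate products U × V with U ∈ τ_X, V ∈ τ_Y (deduplicated):
  ∅ × ∅ = {} (∅)
  {o} × {37} = {(o,37)}
  {p} × {37} = {(p,37)}
  {o} × {37, 39} = {(o,37), (o,39)}
  {o, p} × {37} = {(o,37), (p,37)}
  {p} × {37, 39} = {(p,37), (p,39)}
  {o} × {37, 38, 39} = {(o,37), (o,38), (o,39)}
  {p} × {37, 38, 39} = {(p,37), (p,38), (p,39)}
  {o, p} × {37, 39} = {(o,37), (o,39), (p,37), (p,39)}
  {o, p} × {37, 38, 39} = {(o,37), (o,38), (o,39), (p,37), (p,38), (p,39)}
These 10 distinct sets form the basis B.
Close under arbitrary unions to get τ_{X×Y}; counting gives |τ_{X×Y}| = 16.


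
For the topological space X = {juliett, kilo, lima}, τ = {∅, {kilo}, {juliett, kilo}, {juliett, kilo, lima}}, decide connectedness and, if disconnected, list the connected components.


(X, τ) is connected.

Find clopen sets (U ∈ τ with X ∖ U ∈ τ):
  U = ∅, X ∖ U = {juliett, kilo, lima} — both open, so U is clopen.
  U = {juliett, kilo, lima}, X ∖ U = ∅ — both open, so U is clopen.
Only trivial clopens (∅ and X) exist, so (X, τ) is connected.
Compute connected components by grouping points that agree on all clopens:
  component: {juliett, kilo, lima}


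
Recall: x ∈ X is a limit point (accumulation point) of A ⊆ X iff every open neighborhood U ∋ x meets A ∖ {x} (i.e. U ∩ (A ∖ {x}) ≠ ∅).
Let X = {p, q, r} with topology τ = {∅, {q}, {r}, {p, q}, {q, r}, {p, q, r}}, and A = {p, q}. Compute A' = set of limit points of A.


A' = {p}

For each x ∈ X, list the open sets U ∈ τ with x ∈ U, then check whether U ∩ (A ∖ {x}) ≠ ∅ for every such U.
  x = p: opens ∋ x are {p, q}, {p, q, r}; each meets A ∖ {p}, so x IS a limit point.
  x = q: open {q} ∋ x has {q} ∩ (A ∖ {q}) = ∅, so x is NOT a limit point.
  x = r: open {r} ∋ x has {r} ∩ (A ∖ {r}) = ∅, so x is NOT a limit point.
Collecting: A' = {p}.


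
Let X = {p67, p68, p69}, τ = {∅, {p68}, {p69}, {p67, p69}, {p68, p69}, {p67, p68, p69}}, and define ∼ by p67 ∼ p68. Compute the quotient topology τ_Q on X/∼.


X/∼ = {[p67=p68], [p69]}; |τ_Q| = 3.

Equivalence classes: [p67=p68], [p69].
Quotient map π: X → X/∼ sends p67 ↦ [p67=p68], p68 ↦ [p67=p68], p69 ↦ [p69].
For each subset V ⊆ X/∼, compute π^{-1}(V) ⊆ X and check whether π^{-1}(V) ∈ τ. V is open in τ_Q iff π^{-1}(V) ∈ τ.
  V = {}: π^{-1}(V) = ∅ ∈ τ ✓.
  V = {[p67=p68]}: π^{-1}(V) = {p67, p68} ∉ τ ✗.
  V = {[p69]}: π^{-1}(V) = {p69} ∈ τ ✓.
  V = {[p67=p68], [p69]}: π^{-1}(V) = {p67, p68, p69} ∈ τ ✓.
Open sets in the quotient: τ_Q = {{}, {[p69]}, {[p67=p68], [p69]}} (3 elements).


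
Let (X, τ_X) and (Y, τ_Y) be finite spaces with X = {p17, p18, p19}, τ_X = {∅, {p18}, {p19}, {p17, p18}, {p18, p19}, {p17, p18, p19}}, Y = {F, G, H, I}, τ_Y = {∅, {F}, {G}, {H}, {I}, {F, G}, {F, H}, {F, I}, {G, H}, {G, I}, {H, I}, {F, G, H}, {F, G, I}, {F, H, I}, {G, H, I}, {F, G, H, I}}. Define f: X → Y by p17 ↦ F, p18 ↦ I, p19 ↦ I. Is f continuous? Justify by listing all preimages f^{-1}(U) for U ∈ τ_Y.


f is NOT continuous.

Compute f^{-1}(U) for each U ∈ τ_Y:
  U = ∅: f^{-1}(U) = ∅ ∈ τ_X ✓.
  U = {F}: f^{-1}(U) = {p17} ∉ τ_X ✗.
  U = {G}: f^{-1}(U) = ∅ ∈ τ_X ✓.
  U = {H}: f^{-1}(U) = ∅ ∈ τ_X ✓.
  U = {I}: f^{-1}(U) = {p18, p19} ∈ τ_X ✓.
  U = {F, G}: f^{-1}(U) = {p17} ∉ τ_X ✗.
  U = {F, H}: f^{-1}(U) = {p17} ∉ τ_X ✗.
  U = {F, I}: f^{-1}(U) = {p17, p18, p19} ∈ τ_X ✓.
  U = {G, H}: f^{-1}(U) = ∅ ∈ τ_X ✓.
  U = {G, I}: f^{-1}(U) = {p18, p19} ∈ τ_X ✓.
  U = {H, I}: f^{-1}(U) = {p18, p19} ∈ τ_X ✓.
  U = {F, G, H}: f^{-1}(U) = {p17} ∉ τ_X ✗.
  U = {F, G, I}: f^{-1}(U) = {p17, p18, p19} ∈ τ_X ✓.
  U = {F, H, I}: f^{-1}(U) = {p17, p18, p19} ∈ τ_X ✓.
  U = {G, H, I}: f^{-1}(U) = {p18, p19} ∈ τ_X ✓.
  U = {F, G, H, I}: f^{-1}(U) = {p17, p18, p19} ∈ τ_X ✓.
Found U = {F} with f^{-1}(U) = {p17} not in τ_X. Therefore f is NOT continuous.


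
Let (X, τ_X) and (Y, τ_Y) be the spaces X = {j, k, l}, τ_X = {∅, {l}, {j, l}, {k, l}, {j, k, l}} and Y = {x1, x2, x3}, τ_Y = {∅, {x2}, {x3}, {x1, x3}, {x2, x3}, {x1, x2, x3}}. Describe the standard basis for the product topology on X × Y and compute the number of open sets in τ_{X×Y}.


Basis B = {∅ × ∅, {l} × {x2}, {l} × {x3}, {j, l} × {x2}, {j, l} × {x3}, {k, l} × {x2}, {k, l} × {x3}, {l} × {x1, x3}, {l} × {x2, x3}, {j, k, l} × {x2}, {j, k, l} × {x3}, {l} × {x1, x2, x3}, {j, l} × {x1, x3}, {j, l} × {x2, x3}, {k, l} × {x1, x3}, {k, l} × {x2, x3}, {j, l} × {x1, x2, x3}, {j, k, l} × {x1, x3}, {j, k, l} × {x2, x3}, {k, l} × {x1, x2, x3}, {j, k, l} × {x1, x2, x3}}; |τ_{X×Y}| = 70.

Enumerate products U × V with U ∈ τ_X, V ∈ τ_Y (deduplicated):
  ∅ × ∅ = {} (∅)
  {l} × {x2} = {(l,x2)}
  {l} × {x3} = {(l,x3)}
  {j, l} × {x2} = {(j,x2), (l,x2)}
  {j, l} × {x3} = {(j,x3), (l,x3)}
  {k, l} × {x2} = {(k,x2), (l,x2)}
  {k, l} × {x3} = {(k,x3), (l,x3)}
  {l} × {x1, x3} = {(l,x1), (l,x3)}
  {l} × {x2, x3} = {(l,x2), (l,x3)}
  {j, k, l} × {x2} = {(j,x2), (k,x2), (l,x2)}
  {j, k, l} × {x3} = {(j,x3), (k,x3), (l,x3)}
  {l} × {x1, x2, x3} = {(l,x1), (l,x2), (l,x3)}
  {j, l} × {x1, x3} = {(j,x1), (j,x3), (l,x1), (l,x3)}
  {j, l} × {x2, x3} = {(j,x2), (j,x3), (l,x2), (l,x3)}
  {k, l} × {x1, x3} = {(k,x1), (k,x3), (l,x1), (l,x3)}
  {k, l} × {x2, x3} = {(k,x2), (k,x3), (l,x2), (l,x3)}
  {j, l} × {x1, x2, x3} = {(j,x1), (j,x2), (j,x3), (l,x1), (l,x2), (l,x3)}
  {j, k, l} × {x1, x3} = {(j,x1), (j,x3), (k,x1), (k,x3), (l,x1), (l,x3)}
  {j, k, l} × {x2, x3} = {(j,x2), (j,x3), (k,x2), (k,x3), (l,x2), (l,x3)}
  {k, l} × {x1, x2, x3} = {(k,x1), (k,x2), (k,x3), (l,x1), (l,x2), (l,x3)}
  {j, k, l} × {x1, x2, x3} = {(j,x1), (j,x2), (j,x3), (k,x1), (k,x2), (k,x3), (l,x1), (l,x2), (l,x3)}
These 21 distinct sets form the basis B.
Close under arbitrary unions to get τ_{X×Y}; counting gives |τ_{X×Y}| = 70.


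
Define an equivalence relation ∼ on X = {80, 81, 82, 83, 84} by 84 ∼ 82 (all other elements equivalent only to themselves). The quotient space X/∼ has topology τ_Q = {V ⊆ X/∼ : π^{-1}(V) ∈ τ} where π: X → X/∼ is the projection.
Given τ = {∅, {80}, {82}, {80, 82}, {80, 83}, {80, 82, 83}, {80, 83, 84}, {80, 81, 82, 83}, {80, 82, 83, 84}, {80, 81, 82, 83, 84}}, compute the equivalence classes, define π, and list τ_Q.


X/∼ = {[80], [81], [82=84], [83]}; |τ_Q| = 5.

Equivalence classes: [80], [81], [82=84], [83].
Quotient map π: X → X/∼ sends 80 ↦ [80], 81 ↦ [81], 82 ↦ [82=84], 83 ↦ [83], 84 ↦ [82=84].
For each subset V ⊆ X/∼, compute π^{-1}(V) ⊆ X and check whether π^{-1}(V) ∈ τ. V is open in τ_Q iff π^{-1}(V) ∈ τ.
  V = {}: π^{-1}(V) = ∅ ∈ τ ✓.
  V = {[80]}: π^{-1}(V) = {80} ∈ τ ✓.
  V = {[81]}: π^{-1}(V) = {81} ∉ τ ✗.
  V = {[80], [81]}: π^{-1}(V) = {80, 81} ∉ τ ✗.
  V = {[82=84]}: π^{-1}(V) = {82, 84} ∉ τ ✗.
  V = {[80], [82=84]}: π^{-1}(V) = {80, 82, 84} ∉ τ ✗.
  V = {[81], [82=84]}: π^{-1}(V) = {81, 82, 84} ∉ τ ✗.
  V = {[80], [81], [82=84]}: π^{-1}(V) = {80, 81, 82, 84} ∉ τ ✗.
  V = {[83]}: π^{-1}(V) = {83} ∉ τ ✗.
  V = {[80], [83]}: π^{-1}(V) = {80, 83} ∈ τ ✓.
  V = {[81], [83]}: π^{-1}(V) = {81, 83} ∉ τ ✗.
  V = {[80], [81], [83]}: π^{-1}(V) = {80, 81, 83} ∉ τ ✗.
  V = {[82=84], [83]}: π^{-1}(V) = {82, 83, 84} ∉ τ ✗.
  V = {[80], [82=84], [83]}: π^{-1}(V) = {80, 82, 83, 84} ∈ τ ✓.
  V = {[81], [82=84], [83]}: π^{-1}(V) = {81, 82, 83, 84} ∉ τ ✗.
  V = {[80], [81], [82=84], [83]}: π^{-1}(V) = {80, 81, 82, 83, 84} ∈ τ ✓.
Open sets in the quotient: τ_Q = {{}, {[80]}, {[80], [83]}, {[80], [82=84], [83]}, {[80], [81], [82=84], [83]}} (5 elements).


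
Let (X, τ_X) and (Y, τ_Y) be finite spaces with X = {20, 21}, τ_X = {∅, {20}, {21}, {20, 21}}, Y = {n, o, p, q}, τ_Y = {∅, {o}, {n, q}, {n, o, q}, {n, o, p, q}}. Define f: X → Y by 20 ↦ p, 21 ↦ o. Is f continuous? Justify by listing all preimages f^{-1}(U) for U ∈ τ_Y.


f IS continuous.

Compute f^{-1}(U) for each U ∈ τ_Y:
  U = ∅: f^{-1}(U) = ∅ ∈ τ_X ✓.
  U = {o}: f^{-1}(U) = {21} ∈ τ_X ✓.
  U = {n, q}: f^{-1}(U) = ∅ ∈ τ_X ✓.
  U = {n, o, q}: f^{-1}(U) = {21} ∈ τ_X ✓.
  U = {n, o, p, q}: f^{-1}(U) = {20, 21} ∈ τ_X ✓.
Every preimage lies in τ_X, so f IS continuous.


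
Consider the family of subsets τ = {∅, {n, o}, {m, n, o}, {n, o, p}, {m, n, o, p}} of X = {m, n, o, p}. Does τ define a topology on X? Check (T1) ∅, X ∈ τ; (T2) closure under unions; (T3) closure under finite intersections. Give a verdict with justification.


τ IS a topology on X.

Axiom (T1): ∅ ∈ τ? Yes; X ∈ τ? Yes.
Axiom (T2/T3): check pairwise unions and intersections of members of τ.
All pairwise intersections and unions checked — each lies in τ. Therefore τ satisfies (T1), (T2), (T3): it IS a topology on X.


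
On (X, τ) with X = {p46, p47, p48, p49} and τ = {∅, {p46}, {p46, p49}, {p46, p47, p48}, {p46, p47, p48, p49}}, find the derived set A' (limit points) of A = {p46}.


A' = {p47, p48, p49}

For each x ∈ X, list the open sets U ∈ τ with x ∈ U, then check whether U ∩ (A ∖ {x}) ≠ ∅ for every such U.
  x = p46: open {p46} ∋ x has {p46} ∩ (A ∖ {p46}) = ∅, so x is NOT a limit point.
  x = p47: opens ∋ x are {p46, p47, p48}, {p46, p47, p48, p49}; each meets A ∖ {p47}, so x IS a limit point.
  x = p48: opens ∋ x are {p46, p47, p48}, {p46, p47, p48, p49}; each meets A ∖ {p48}, so x IS a limit point.
  x = p49: opens ∋ x are {p46, p49}, {p46, p47, p48, p49}; each meets A ∖ {p49}, so x IS a limit point.
Collecting: A' = {p47, p48, p49}.


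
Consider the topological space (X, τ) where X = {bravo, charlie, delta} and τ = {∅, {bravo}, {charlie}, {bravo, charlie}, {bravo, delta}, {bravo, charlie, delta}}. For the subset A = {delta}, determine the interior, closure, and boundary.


int(A) = ∅, cl(A) = {delta}, ∂A = {delta}.

Closed sets in (X, τ) are complements of opens:
  closed(X, τ) = {∅, {charlie}, {delta}, {bravo, delta}, {charlie, delta}, {bravo, charlie, delta}}.
int(A) = ⋃ {U ∈ τ : U ⊆ A}. Opens contained in A: ∅.
Taking the union of these: int(A) = ∅.
cl(A) = ⋂ {C closed : A ⊆ C}. Closed sets containing A: {delta}, {bravo, delta}, {charlie, delta}, {bravo, charlie, delta}.
Intersecting these: cl(A) = {delta}.
∂A = cl(A) ∖ int(A) = {delta} ∖ ∅ = {delta}.


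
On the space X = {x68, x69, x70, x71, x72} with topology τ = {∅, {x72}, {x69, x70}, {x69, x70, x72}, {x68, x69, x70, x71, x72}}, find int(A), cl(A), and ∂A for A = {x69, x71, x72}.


int(A) = {x72}, cl(A) = {x68, x69, x70, x71, x72}, ∂A = {x68, x69, x70, x71}.

Closed sets in (X, τ) are complements of opens:
  closed(X, τ) = {∅, {x68, x71}, {x68, x71, x72}, {x68, x69, x70, x71}, {x68, x69, x70, x71, x72}}.
int(A) = ⋃ {U ∈ τ : U ⊆ A}. Opens contained in A: ∅, {x72}.
Taking the union of these: int(A) = {x72}.
cl(A) = ⋂ {C closed : A ⊆ C}. Closed sets containing A: {x68, x69, x70, x71, x72}.
Intersecting these: cl(A) = {x68, x69, x70, x71, x72}.
∂A = cl(A) ∖ int(A) = {x68, x69, x70, x71, x72} ∖ {x72} = {x68, x69, x70, x71}.


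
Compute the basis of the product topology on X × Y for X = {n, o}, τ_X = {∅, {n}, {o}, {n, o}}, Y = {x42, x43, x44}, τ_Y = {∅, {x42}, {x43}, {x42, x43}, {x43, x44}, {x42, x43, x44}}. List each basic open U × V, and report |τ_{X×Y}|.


Basis B = {∅ × ∅, {n} × {x42}, {n} × {x43}, {o} × {x42}, {o} × {x43}, {n} × {x42, x43}, {n, o} × {x42}, {n} × {x43, x44}, {n, o} × {x43}, {o} × {x42, x43}, {o} × {x43, x44}, {n} × {x42, x43, x44}, {o} × {x42, x43, x44}, {n, o} × {x42, x43}, {n, o} × {x43, x44}, {n, o} × {x42, x43, x44}}; |τ_{X×Y}| = 36.

Enumerate products U × V with U ∈ τ_X, V ∈ τ_Y (deduplicated):
  ∅ × ∅ = {} (∅)
  {n} × {x42} = {(n,x42)}
  {n} × {x43} = {(n,x43)}
  {o} × {x42} = {(o,x42)}
  {o} × {x43} = {(o,x43)}
  {n} × {x42, x43} = {(n,x42), (n,x43)}
  {n, o} × {x42} = {(n,x42), (o,x42)}
  {n} × {x43, x44} = {(n,x43), (n,x44)}
  {n, o} × {x43} = {(n,x43), (o,x43)}
  {o} × {x42, x43} = {(o,x42), (o,x43)}
  {o} × {x43, x44} = {(o,x43), (o,x44)}
  {n} × {x42, x43, x44} = {(n,x42), (n,x43), (n,x44)}
  {o} × {x42, x43, x44} = {(o,x42), (o,x43), (o,x44)}
  {n, o} × {x42, x43} = {(n,x42), (n,x43), (o,x42), (o,x43)}
  {n, o} × {x43, x44} = {(n,x43), (n,x44), (o,x43), (o,x44)}
  {n, o} × {x42, x43, x44} = {(n,x42), (n,x43), (n,x44), (o,x42), (o,x43), (o,x44)}
These 16 distinct sets form the basis B.
Close under arbitrary unions to get τ_{X×Y}; counting gives |τ_{X×Y}| = 36.


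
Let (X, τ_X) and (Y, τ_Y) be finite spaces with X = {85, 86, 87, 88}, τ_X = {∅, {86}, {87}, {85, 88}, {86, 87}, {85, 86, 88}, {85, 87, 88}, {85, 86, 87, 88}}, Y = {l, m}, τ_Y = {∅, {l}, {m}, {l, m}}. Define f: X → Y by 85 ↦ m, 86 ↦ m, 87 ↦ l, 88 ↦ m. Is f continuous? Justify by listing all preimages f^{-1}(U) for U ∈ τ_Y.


f IS continuous.

Compute f^{-1}(U) for each U ∈ τ_Y:
  U = ∅: f^{-1}(U) = ∅ ∈ τ_X ✓.
  U = {l}: f^{-1}(U) = {87} ∈ τ_X ✓.
  U = {m}: f^{-1}(U) = {85, 86, 88} ∈ τ_X ✓.
  U = {l, m}: f^{-1}(U) = {85, 86, 87, 88} ∈ τ_X ✓.
Every preimage lies in τ_X, so f IS continuous.


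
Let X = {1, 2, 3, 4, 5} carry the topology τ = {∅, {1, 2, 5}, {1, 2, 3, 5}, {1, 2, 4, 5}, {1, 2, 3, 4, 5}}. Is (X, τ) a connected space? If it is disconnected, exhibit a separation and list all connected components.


(X, τ) is connected.

Find clopen sets (U ∈ τ with X ∖ U ∈ τ):
  U = ∅, X ∖ U = {1, 2, 3, 4, 5} — both open, so U is clopen.
  U = {1, 2, 3, 4, 5}, X ∖ U = ∅ — both open, so U is clopen.
Only trivial clopens (∅ and X) exist, so (X, τ) is connected.
Compute connected components by grouping points that agree on all clopens:
  component: {1, 2, 3, 4, 5}


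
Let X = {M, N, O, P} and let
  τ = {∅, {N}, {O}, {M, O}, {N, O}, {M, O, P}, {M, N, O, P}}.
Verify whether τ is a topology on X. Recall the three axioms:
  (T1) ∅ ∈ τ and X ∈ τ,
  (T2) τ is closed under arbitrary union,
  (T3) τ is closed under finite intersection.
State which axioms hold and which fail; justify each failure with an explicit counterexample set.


τ is NOT a topology on X.

Axiom (T1): ∅ ∈ τ? Yes; X ∈ τ? Yes.
Axiom (T2/T3): check pairwise unions and intersections of members of τ.
Counterexample for (T2): {N} ∪ {M, O} = {M, N, O} ∉ τ. Therefore τ is NOT a topology.


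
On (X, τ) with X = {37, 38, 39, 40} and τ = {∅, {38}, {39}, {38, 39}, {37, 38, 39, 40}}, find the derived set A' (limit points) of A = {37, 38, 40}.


A' = {37, 40}

For each x ∈ X, list the open sets U ∈ τ with x ∈ U, then check whether U ∩ (A ∖ {x}) ≠ ∅ for every such U.
  x = 37: opens ∋ x are {37, 38, 39, 40}; each meets A ∖ {37}, so x IS a limit point.
  x = 38: open {38} ∋ x has {38} ∩ (A ∖ {38}) = ∅, so x is NOT a limit point.
  x = 39: open {39} ∋ x has {39} ∩ (A ∖ {39}) = ∅, so x is NOT a limit point.
  x = 40: opens ∋ x are {37, 38, 39, 40}; each meets A ∖ {40}, so x IS a limit point.
Collecting: A' = {37, 40}.


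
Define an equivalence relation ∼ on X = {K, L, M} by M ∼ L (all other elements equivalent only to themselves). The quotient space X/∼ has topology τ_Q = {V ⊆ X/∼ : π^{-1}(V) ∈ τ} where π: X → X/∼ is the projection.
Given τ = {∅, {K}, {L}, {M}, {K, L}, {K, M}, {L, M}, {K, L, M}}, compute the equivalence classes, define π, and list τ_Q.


X/∼ = {[K], [L=M]}; |τ_Q| = 4.

Equivalence classes: [K], [L=M].
Quotient map π: X → X/∼ sends K ↦ [K], L ↦ [L=M], M ↦ [L=M].
For each subset V ⊆ X/∼, compute π^{-1}(V) ⊆ X and check whether π^{-1}(V) ∈ τ. V is open in τ_Q iff π^{-1}(V) ∈ τ.
  V = {}: π^{-1}(V) = ∅ ∈ τ ✓.
  V = {[K]}: π^{-1}(V) = {K} ∈ τ ✓.
  V = {[L=M]}: π^{-1}(V) = {L, M} ∈ τ ✓.
  V = {[K], [L=M]}: π^{-1}(V) = {K, L, M} ∈ τ ✓.
Open sets in the quotient: τ_Q = {{}, {[K]}, {[L=M]}, {[K], [L=M]}} (4 elements).


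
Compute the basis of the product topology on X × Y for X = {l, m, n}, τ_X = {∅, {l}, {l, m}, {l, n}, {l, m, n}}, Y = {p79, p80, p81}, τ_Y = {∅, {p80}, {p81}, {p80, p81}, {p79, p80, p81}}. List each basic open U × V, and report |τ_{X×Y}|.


Basis B = {∅ × ∅, {l} × {p80}, {l} × {p81}, {l} × {p80, p81}, {l, m} × {p80}, {l, n} × {p80}, {l, m} × {p81}, {l, n} × {p81}, {l} × {p79, p80, p81}, {l, m, n} × {p80}, {l, m, n} × {p81}, {l, m} × {p80, p81}, {l, n} × {p80, p81}, {l, m} × {p79, p80, p81}, {l, n} × {p79, p80, p81}, {l, m, n} × {p80, p81}, {l, m, n} × {p79, p80, p81}}; |τ_{X×Y}| = 50.

Enumerate products U × V with U ∈ τ_X, V ∈ τ_Y (deduplicated):
  ∅ × ∅ = {} (∅)
  {l} × {p80} = {(l,p80)}
  {l} × {p81} = {(l,p81)}
  {l} × {p80, p81} = {(l,p80), (l,p81)}
  {l, m} × {p80} = {(l,p80), (m,p80)}
  {l, n} × {p80} = {(l,p80), (n,p80)}
  {l, m} × {p81} = {(l,p81), (m,p81)}
  {l, n} × {p81} = {(l,p81), (n,p81)}
  {l} × {p79, p80, p81} = {(l,p79), (l,p80), (l,p81)}
  {l, m, n} × {p80} = {(l,p80), (m,p80), (n,p80)}
  {l, m, n} × {p81} = {(l,p81), (m,p81), (n,p81)}
  {l, m} × {p80, p81} = {(l,p80), (l,p81), (m,p80), (m,p81)}
  {l, n} × {p80, p81} = {(l,p80), (l,p81), (n,p80), (n,p81)}
  {l, m} × {p79, p80, p81} = {(l,p79), (l,p80), (l,p81), (m,p79), (m,p80), (m,p81)}
  {l, n} × {p79, p80, p81} = {(l,p79), (l,p80), (l,p81), (n,p79), (n,p80), (n,p81)}
  {l, m, n} × {p80, p81} = {(l,p80), (l,p81), (m,p80), (m,p81), (n,p80), (n,p81)}
  {l, m, n} × {p79, p80, p81} = {(l,p79), (l,p80), (l,p81), (m,p79), (m,p80), (m,p81), (n,p79), (n,p80), (n,p81)}
These 17 distinct sets form the basis B.
Close under arbitrary unions to get τ_{X×Y}; counting gives |τ_{X×Y}| = 50.


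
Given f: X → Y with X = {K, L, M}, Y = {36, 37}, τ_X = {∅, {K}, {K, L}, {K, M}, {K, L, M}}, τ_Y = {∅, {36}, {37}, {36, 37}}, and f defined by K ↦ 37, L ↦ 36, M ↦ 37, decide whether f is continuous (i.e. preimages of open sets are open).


f is NOT continuous.

Compute f^{-1}(U) for each U ∈ τ_Y:
  U = ∅: f^{-1}(U) = ∅ ∈ τ_X ✓.
  U = {36}: f^{-1}(U) = {L} ∉ τ_X ✗.
  U = {37}: f^{-1}(U) = {K, M} ∈ τ_X ✓.
  U = {36, 37}: f^{-1}(U) = {K, L, M} ∈ τ_X ✓.
Found U = {36} with f^{-1}(U) = {L} not in τ_X. Therefore f is NOT continuous.


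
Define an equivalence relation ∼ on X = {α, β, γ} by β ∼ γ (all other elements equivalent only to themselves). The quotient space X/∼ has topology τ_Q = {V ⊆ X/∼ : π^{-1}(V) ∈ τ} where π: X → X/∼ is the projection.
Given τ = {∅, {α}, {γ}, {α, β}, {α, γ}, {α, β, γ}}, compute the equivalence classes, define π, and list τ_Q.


X/∼ = {[α], [β=γ]}; |τ_Q| = 3.

Equivalence classes: [α], [β=γ].
Quotient map π: X → X/∼ sends α ↦ [α], β ↦ [β=γ], γ ↦ [β=γ].
For each subset V ⊆ X/∼, compute π^{-1}(V) ⊆ X and check whether π^{-1}(V) ∈ τ. V is open in τ_Q iff π^{-1}(V) ∈ τ.
  V = {}: π^{-1}(V) = ∅ ∈ τ ✓.
  V = {[α]}: π^{-1}(V) = {α} ∈ τ ✓.
  V = {[β=γ]}: π^{-1}(V) = {β, γ} ∉ τ ✗.
  V = {[α], [β=γ]}: π^{-1}(V) = {α, β, γ} ∈ τ ✓.
Open sets in the quotient: τ_Q = {{}, {[α]}, {[α], [β=γ]}} (3 elements).


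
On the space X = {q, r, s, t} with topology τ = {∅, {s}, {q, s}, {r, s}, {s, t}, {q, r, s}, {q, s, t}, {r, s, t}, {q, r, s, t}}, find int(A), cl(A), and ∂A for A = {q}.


int(A) = ∅, cl(A) = {q}, ∂A = {q}.

Closed sets in (X, τ) are complements of opens:
  closed(X, τ) = {∅, {q}, {r}, {t}, {q, r}, {q, t}, {r, t}, {q, r, t}, {q, r, s, t}}.
int(A) = ⋃ {U ∈ τ : U ⊆ A}. Opens contained in A: ∅.
Taking the union of these: int(A) = ∅.
cl(A) = ⋂ {C closed : A ⊆ C}. Closed sets containing A: {q}, {q, r}, {q, t}, {q, r, t}, {q, r, s, t}.
Intersecting these: cl(A) = {q}.
∂A = cl(A) ∖ int(A) = {q} ∖ ∅ = {q}.


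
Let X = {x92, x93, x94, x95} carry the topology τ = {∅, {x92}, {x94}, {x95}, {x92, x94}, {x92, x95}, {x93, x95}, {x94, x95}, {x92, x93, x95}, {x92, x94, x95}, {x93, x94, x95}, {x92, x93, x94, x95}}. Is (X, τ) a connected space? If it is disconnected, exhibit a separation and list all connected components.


(X, τ) is disconnected; components = [{x92}, {x94}, {x93, x95}].

Find clopen sets (U ∈ τ with X ∖ U ∈ τ):
  U = ∅, X ∖ U = {x92, x93, x94, x95} — both open, so U is clopen.
  U = {x92}, X ∖ U = {x93, x94, x95} — both open, so U is clopen.
  U = {x94}, X ∖ U = {x92, x93, x95} — both open, so U is clopen.
  U = {x92, x94}, X ∖ U = {x93, x95} — both open, so U is clopen.
  U = {x93, x95}, X ∖ U = {x92, x94} — both open, so U is clopen.
  U = {x92, x93, x95}, X ∖ U = {x94} — both open, so U is clopen.
  U = {x93, x94, x95}, X ∖ U = {x92} — both open, so U is clopen.
  U = {x92, x93, x94, x95}, X ∖ U = ∅ — both open, so U is clopen.
Nontrivial clopen(s) exist: e.g. {x92, x93, x95}. So (X, τ) is disconnected.
Compute connected components by grouping points that agree on all clopens:
  component: {x92}
  component: {x94}
  component: {x93, x95}


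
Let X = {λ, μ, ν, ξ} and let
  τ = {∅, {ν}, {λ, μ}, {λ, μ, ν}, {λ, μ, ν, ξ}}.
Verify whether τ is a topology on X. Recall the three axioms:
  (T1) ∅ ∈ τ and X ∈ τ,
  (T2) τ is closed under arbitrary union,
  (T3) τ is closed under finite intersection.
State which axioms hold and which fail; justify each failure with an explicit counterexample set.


τ IS a topology on X.

Axiom (T1): ∅ ∈ τ? Yes; X ∈ τ? Yes.
Axiom (T2/T3): check pairwise unions and intersections of members of τ.
All pairwise intersections and unions checked — each lies in τ. Therefore τ satisfies (T1), (T2), (T3): it IS a topology on X.


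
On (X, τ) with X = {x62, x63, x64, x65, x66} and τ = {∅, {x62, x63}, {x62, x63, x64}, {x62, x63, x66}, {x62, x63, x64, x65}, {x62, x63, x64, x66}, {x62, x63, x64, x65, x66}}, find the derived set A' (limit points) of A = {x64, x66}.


A' = {x65}

For each x ∈ X, list the open sets U ∈ τ with x ∈ U, then check whether U ∩ (A ∖ {x}) ≠ ∅ for every such U.
  x = x62: open {x62, x63} ∋ x has {x62, x63} ∩ (A ∖ {x62}) = ∅, so x is NOT a limit point.
  x = x63: open {x62, x63} ∋ x has {x62, x63} ∩ (A ∖ {x63}) = ∅, so x is NOT a limit point.
  x = x64: open {x62, x63, x64} ∋ x has {x62, x63, x64} ∩ (A ∖ {x64}) = ∅, so x is NOT a limit point.
  x = x65: opens ∋ x are {x62, x63, x64, x65}, {x62, x63, x64, x65, x66}; each meets A ∖ {x65}, so x IS a limit point.
  x = x66: open {x62, x63, x66} ∋ x has {x62, x63, x66} ∩ (A ∖ {x66}) = ∅, so x is NOT a limit point.
Collecting: A' = {x65}.


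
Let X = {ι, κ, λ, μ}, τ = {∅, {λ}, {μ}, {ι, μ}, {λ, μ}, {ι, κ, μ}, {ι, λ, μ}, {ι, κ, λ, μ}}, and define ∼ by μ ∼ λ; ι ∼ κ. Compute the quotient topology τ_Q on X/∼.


X/∼ = {[ι=κ], [λ=μ]}; |τ_Q| = 3.

Equivalence classes: [ι=κ], [λ=μ].
Quotient map π: X → X/∼ sends ι ↦ [ι=κ], κ ↦ [ι=κ], λ ↦ [λ=μ], μ ↦ [λ=μ].
For each subset V ⊆ X/∼, compute π^{-1}(V) ⊆ X and check whether π^{-1}(V) ∈ τ. V is open in τ_Q iff π^{-1}(V) ∈ τ.
  V = {}: π^{-1}(V) = ∅ ∈ τ ✓.
  V = {[ι=κ]}: π^{-1}(V) = {ι, κ} ∉ τ ✗.
  V = {[λ=μ]}: π^{-1}(V) = {λ, μ} ∈ τ ✓.
  V = {[ι=κ], [λ=μ]}: π^{-1}(V) = {ι, κ, λ, μ} ∈ τ ✓.
Open sets in the quotient: τ_Q = {{}, {[λ=μ]}, {[ι=κ], [λ=μ]}} (3 elements).


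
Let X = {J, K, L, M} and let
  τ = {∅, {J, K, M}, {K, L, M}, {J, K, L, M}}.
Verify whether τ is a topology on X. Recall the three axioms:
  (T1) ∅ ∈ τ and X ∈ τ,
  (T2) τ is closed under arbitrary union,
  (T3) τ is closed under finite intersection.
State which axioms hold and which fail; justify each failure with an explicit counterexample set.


τ is NOT a topology on X.

Axiom (T1): ∅ ∈ τ? Yes; X ∈ τ? Yes.
Axiom (T2/T3): check pairwise unions and intersections of members of τ.
Counterexample for (T3): {J, K, M} ∩ {K, L, M} = {K, M} ∉ τ. Therefore τ is NOT a topology.


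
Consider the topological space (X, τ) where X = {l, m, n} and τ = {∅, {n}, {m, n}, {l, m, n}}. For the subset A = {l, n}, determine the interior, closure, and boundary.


int(A) = {n}, cl(A) = {l, m, n}, ∂A = {l, m}.

Closed sets in (X, τ) are complements of opens:
  closed(X, τ) = {∅, {l}, {l, m}, {l, m, n}}.
int(A) = ⋃ {U ∈ τ : U ⊆ A}. Opens contained in A: ∅, {n}.
Taking the union of these: int(A) = {n}.
cl(A) = ⋂ {C closed : A ⊆ C}. Closed sets containing A: {l, m, n}.
Intersecting these: cl(A) = {l, m, n}.
∂A = cl(A) ∖ int(A) = {l, m, n} ∖ {n} = {l, m}.


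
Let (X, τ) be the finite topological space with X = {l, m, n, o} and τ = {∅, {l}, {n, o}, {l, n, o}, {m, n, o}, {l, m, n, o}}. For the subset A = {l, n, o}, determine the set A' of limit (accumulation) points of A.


A' = {m, n, o}

For each x ∈ X, list the open sets U ∈ τ with x ∈ U, then check whether U ∩ (A ∖ {x}) ≠ ∅ for every such U.
  x = l: open {l} ∋ x has {l} ∩ (A ∖ {l}) = ∅, so x is NOT a limit point.
  x = m: opens ∋ x are {m, n, o}, {l, m, n, o}; each meets A ∖ {m}, so x IS a limit point.
  x = n: opens ∋ x are {n, o}, {l, n, o}, {m, n, o}, {l, m, n, o}; each meets A ∖ {n}, so x IS a limit point.
  x = o: opens ∋ x are {n, o}, {l, n, o}, {m, n, o}, {l, m, n, o}; each meets A ∖ {o}, so x IS a limit point.
Collecting: A' = {m, n, o}.


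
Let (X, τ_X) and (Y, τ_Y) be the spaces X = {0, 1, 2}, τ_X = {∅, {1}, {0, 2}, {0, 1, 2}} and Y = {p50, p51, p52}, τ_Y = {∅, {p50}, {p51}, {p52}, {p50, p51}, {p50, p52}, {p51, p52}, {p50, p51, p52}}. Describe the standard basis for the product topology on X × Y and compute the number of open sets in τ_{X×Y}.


Basis B = {∅ × ∅, {1} × {p50}, {1} × {p51}, {1} × {p52}, {0, 2} × {p50}, {0, 2} × {p51}, {0, 2} × {p52}, {1} × {p50, p51}, {1} × {p50, p52}, {1} × {p51, p52}, {0, 1, 2} × {p50}, {0, 1, 2} × {p51}, {0, 1, 2} × {p52}, {1} × {p50, p51, p52}, {0, 2} × {p50, p51}, {0, 2} × {p50, p52}, {0, 2} × {p51, p52}, {0, 2} × {p50, p51, p52}, {0, 1, 2} × {p50, p51}, {0, 1, 2} × {p50, p52}, {0, 1, 2} × {p51, p52}, {0, 1, 2} × {p50, p51, p52}}; |τ_{X×Y}| = 64.

Enumerate products U × V with U ∈ τ_X, V ∈ τ_Y (deduplicated):
  ∅ × ∅ = {} (∅)
  {1} × {p50} = {(1,p50)}
  {1} × {p51} = {(1,p51)}
  {1} × {p52} = {(1,p52)}
  {0, 2} × {p50} = {(0,p50), (2,p50)}
  {0, 2} × {p51} = {(0,p51), (2,p51)}
  {0, 2} × {p52} = {(0,p52), (2,p52)}
  {1} × {p50, p51} = {(1,p50), (1,p51)}
  {1} × {p50, p52} = {(1,p50), (1,p52)}
  {1} × {p51, p52} = {(1,p51), (1,p52)}
  {0, 1, 2} × {p50} = {(0,p50), (1,p50), (2,p50)}
  {0, 1, 2} × {p51} = {(0,p51), (1,p51), (2,p51)}
  {0, 1, 2} × {p52} = {(0,p52), (1,p52), (2,p52)}
  {1} × {p50, p51, p52} = {(1,p50), (1,p51), (1,p52)}
  {0, 2} × {p50, p51} = {(0,p50), (0,p51), (2,p50), (2,p51)}
  {0, 2} × {p50, p52} = {(0,p50), (0,p52), (2,p50), (2,p52)}
  {0, 2} × {p51, p52} = {(0,p51), (0,p52), (2,p51), (2,p52)}
  {0, 2} × {p50, p51, p52} = {(0,p50), (0,p51), (0,p52), (2,p50), (2,p51), (2,p52)}
  {0, 1, 2} × {p50, p51} = {(0,p50), (0,p51), (1,p50), (1,p51), (2,p50), (2,p51)}
  {0, 1, 2} × {p50, p52} = {(0,p50), (0,p52), (1,p50), (1,p52), (2,p50), (2,p52)}
  {0, 1, 2} × {p51, p52} = {(0,p51), (0,p52), (1,p51), (1,p52), (2,p51), (2,p52)}
  {0, 1, 2} × {p50, p51, p52} = {(0,p50), (0,p51), (0,p52), (1,p50), (1,p51), (1,p52), (2,p50), (2,p51), (2,p52)}
These 22 distinct sets form the basis B.
Close under arbitrary unions to get τ_{X×Y}; counting gives |τ_{X×Y}| = 64.


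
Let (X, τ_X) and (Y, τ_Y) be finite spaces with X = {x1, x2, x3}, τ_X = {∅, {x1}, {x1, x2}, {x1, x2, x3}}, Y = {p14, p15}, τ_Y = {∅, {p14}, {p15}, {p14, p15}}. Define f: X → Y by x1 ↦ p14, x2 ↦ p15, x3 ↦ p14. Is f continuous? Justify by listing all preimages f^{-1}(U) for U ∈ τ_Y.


f is NOT continuous.

Compute f^{-1}(U) for each U ∈ τ_Y:
  U = ∅: f^{-1}(U) = ∅ ∈ τ_X ✓.
  U = {p14}: f^{-1}(U) = {x1, x3} ∉ τ_X ✗.
  U = {p15}: f^{-1}(U) = {x2} ∉ τ_X ✗.
  U = {p14, p15}: f^{-1}(U) = {x1, x2, x3} ∈ τ_X ✓.
Found U = {p14} with f^{-1}(U) = {x1, x3} not in τ_X. Therefore f is NOT continuous.


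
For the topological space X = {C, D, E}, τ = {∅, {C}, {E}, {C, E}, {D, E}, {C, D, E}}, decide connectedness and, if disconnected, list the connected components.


(X, τ) is disconnected; components = [{C}, {D, E}].

Find clopen sets (U ∈ τ with X ∖ U ∈ τ):
  U = ∅, X ∖ U = {C, D, E} — both open, so U is clopen.
  U = {C}, X ∖ U = {D, E} — both open, so U is clopen.
  U = {D, E}, X ∖ U = {C} — both open, so U is clopen.
  U = {C, D, E}, X ∖ U = ∅ — both open, so U is clopen.
Nontrivial clopen(s) exist: e.g. {C}. So (X, τ) is disconnected.
Compute connected components by grouping points that agree on all clopens:
  component: {C}
  component: {D, E}


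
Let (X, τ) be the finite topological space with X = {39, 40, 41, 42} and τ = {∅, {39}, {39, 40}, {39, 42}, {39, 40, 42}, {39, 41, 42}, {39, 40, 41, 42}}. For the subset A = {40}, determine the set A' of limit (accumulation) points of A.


A' = ∅

For each x ∈ X, list the open sets U ∈ τ with x ∈ U, then check whether U ∩ (A ∖ {x}) ≠ ∅ for every such U.
  x = 39: open {39} ∋ x has {39} ∩ (A ∖ {39}) = ∅, so x is NOT a limit point.
  x = 40: open {39, 40} ∋ x has {39, 40} ∩ (A ∖ {40}) = ∅, so x is NOT a limit point.
  x = 41: open {39, 41, 42} ∋ x has {39, 41, 42} ∩ (A ∖ {41}) = ∅, so x is NOT a limit point.
  x = 42: open {39, 42} ∋ x has {39, 42} ∩ (A ∖ {42}) = ∅, so x is NOT a limit point.
Collecting: A' = ∅.


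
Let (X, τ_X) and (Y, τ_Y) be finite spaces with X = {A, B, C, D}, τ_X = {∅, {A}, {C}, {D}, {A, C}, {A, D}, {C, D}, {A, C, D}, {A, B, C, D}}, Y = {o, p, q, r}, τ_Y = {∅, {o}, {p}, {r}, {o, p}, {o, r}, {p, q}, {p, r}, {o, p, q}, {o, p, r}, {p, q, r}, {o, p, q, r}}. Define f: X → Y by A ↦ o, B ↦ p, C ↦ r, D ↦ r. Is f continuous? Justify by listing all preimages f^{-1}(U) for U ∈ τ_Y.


f is NOT continuous.

Compute f^{-1}(U) for each U ∈ τ_Y:
  U = ∅: f^{-1}(U) = ∅ ∈ τ_X ✓.
  U = {o}: f^{-1}(U) = {A} ∈ τ_X ✓.
  U = {p}: f^{-1}(U) = {B} ∉ τ_X ✗.
  U = {r}: f^{-1}(U) = {C, D} ∈ τ_X ✓.
  U = {o, p}: f^{-1}(U) = {A, B} ∉ τ_X ✗.
  U = {o, r}: f^{-1}(U) = {A, C, D} ∈ τ_X ✓.
  U = {p, q}: f^{-1}(U) = {B} ∉ τ_X ✗.
  U = {p, r}: f^{-1}(U) = {B, C, D} ∉ τ_X ✗.
  U = {o, p, q}: f^{-1}(U) = {A, B} ∉ τ_X ✗.
  U = {o, p, r}: f^{-1}(U) = {A, B, C, D} ∈ τ_X ✓.
  U = {p, q, r}: f^{-1}(U) = {B, C, D} ∉ τ_X ✗.
  U = {o, p, q, r}: f^{-1}(U) = {A, B, C, D} ∈ τ_X ✓.
Found U = {p} with f^{-1}(U) = {B} not in τ_X. Therefore f is NOT continuous.


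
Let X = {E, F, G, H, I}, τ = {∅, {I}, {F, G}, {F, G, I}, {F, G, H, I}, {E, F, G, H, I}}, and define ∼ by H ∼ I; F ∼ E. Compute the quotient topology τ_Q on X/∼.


X/∼ = {[E=F], [G], [H=I]}; |τ_Q| = 2.

Equivalence classes: [E=F], [G], [H=I].
Quotient map π: X → X/∼ sends E ↦ [E=F], F ↦ [E=F], G ↦ [G], H ↦ [H=I], I ↦ [H=I].
For each subset V ⊆ X/∼, compute π^{-1}(V) ⊆ X and check whether π^{-1}(V) ∈ τ. V is open in τ_Q iff π^{-1}(V) ∈ τ.
  V = {}: π^{-1}(V) = ∅ ∈ τ ✓.
  V = {[E=F]}: π^{-1}(V) = {E, F} ∉ τ ✗.
  V = {[G]}: π^{-1}(V) = {G} ∉ τ ✗.
  V = {[E=F], [G]}: π^{-1}(V) = {E, F, G} ∉ τ ✗.
  V = {[H=I]}: π^{-1}(V) = {H, I} ∉ τ ✗.
  V = {[E=F], [H=I]}: π^{-1}(V) = {E, F, H, I} ∉ τ ✗.
  V = {[G], [H=I]}: π^{-1}(V) = {G, H, I} ∉ τ ✗.
  V = {[E=F], [G], [H=I]}: π^{-1}(V) = {E, F, G, H, I} ∈ τ ✓.
Open sets in the quotient: τ_Q = {{}, {[E=F], [G], [H=I]}} (2 elements).


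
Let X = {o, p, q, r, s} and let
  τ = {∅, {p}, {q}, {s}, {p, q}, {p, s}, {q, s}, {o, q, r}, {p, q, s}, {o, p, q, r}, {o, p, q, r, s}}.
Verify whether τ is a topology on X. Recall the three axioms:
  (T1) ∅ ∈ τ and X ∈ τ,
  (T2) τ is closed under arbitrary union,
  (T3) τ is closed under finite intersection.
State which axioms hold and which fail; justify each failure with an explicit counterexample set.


τ is NOT a topology on X.

Axiom (T1): ∅ ∈ τ? Yes; X ∈ τ? Yes.
Axiom (T2/T3): check pairwise unions and intersections of members of τ.
Counterexample for (T2): {s} ∪ {o, q, r} = {o, q, r, s} ∉ τ. Therefore τ is NOT a topology.


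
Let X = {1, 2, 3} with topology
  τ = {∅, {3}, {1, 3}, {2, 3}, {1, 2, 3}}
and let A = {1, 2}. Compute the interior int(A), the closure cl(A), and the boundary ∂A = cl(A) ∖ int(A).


int(A) = ∅, cl(A) = {1, 2}, ∂A = {1, 2}.

Closed sets in (X, τ) are complements of opens:
  closed(X, τ) = {∅, {1}, {2}, {1, 2}, {1, 2, 3}}.
int(A) = ⋃ {U ∈ τ : U ⊆ A}. Opens contained in A: ∅.
Taking the union of these: int(A) = ∅.
cl(A) = ⋂ {C closed : A ⊆ C}. Closed sets containing A: {1, 2}, {1, 2, 3}.
Intersecting these: cl(A) = {1, 2}.
∂A = cl(A) ∖ int(A) = {1, 2} ∖ ∅ = {1, 2}.


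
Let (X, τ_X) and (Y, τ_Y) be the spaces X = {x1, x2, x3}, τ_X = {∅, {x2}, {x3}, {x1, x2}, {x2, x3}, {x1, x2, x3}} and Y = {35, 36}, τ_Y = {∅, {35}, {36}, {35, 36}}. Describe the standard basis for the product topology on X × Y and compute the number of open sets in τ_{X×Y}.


Basis B = {∅ × ∅, {x2} × {35}, {x2} × {36}, {x3} × {35}, {x3} × {36}, {x1, x2} × {35}, {x1, x2} × {36}, {x2} × {35, 36}, {x2, x3} × {35}, {x2, x3} × {36}, {x3} × {35, 36}, {x1, x2, x3} × {35}, {x1, x2, x3} × {36}, {x1, x2} × {35, 36}, {x2, x3} × {35, 36}, {x1, x2, x3} × {35, 36}}; |τ_{X×Y}| = 36.

Enumerate products U × V with U ∈ τ_X, V ∈ τ_Y (deduplicated):
  ∅ × ∅ = {} (∅)
  {x2} × {35} = {(x2,35)}
  {x2} × {36} = {(x2,36)}
  {x3} × {35} = {(x3,35)}
  {x3} × {36} = {(x3,36)}
  {x1, x2} × {35} = {(x1,35), (x2,35)}
  {x1, x2} × {36} = {(x1,36), (x2,36)}
  {x2} × {35, 36} = {(x2,35), (x2,36)}
  {x2, x3} × {35} = {(x2,35), (x3,35)}
  {x2, x3} × {36} = {(x2,36), (x3,36)}
  {x3} × {35, 36} = {(x3,35), (x3,36)}
  {x1, x2, x3} × {35} = {(x1,35), (x2,35), (x3,35)}
  {x1, x2, x3} × {36} = {(x1,36), (x2,36), (x3,36)}
  {x1, x2} × {35, 36} = {(x1,35), (x1,36), (x2,35), (x2,36)}
  {x2, x3} × {35, 36} = {(x2,35), (x2,36), (x3,35), (x3,36)}
  {x1, x2, x3} × {35, 36} = {(x1,35), (x1,36), (x2,35), (x2,36), (x3,35), (x3,36)}
These 16 distinct sets form the basis B.
Close under arbitrary unions to get τ_{X×Y}; counting gives |τ_{X×Y}| = 36.


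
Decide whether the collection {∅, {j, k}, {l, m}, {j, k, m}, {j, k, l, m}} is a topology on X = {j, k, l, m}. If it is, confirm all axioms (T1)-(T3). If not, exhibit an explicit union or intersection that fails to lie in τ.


τ is NOT a topology on X.

Axiom (T1): ∅ ∈ τ? Yes; X ∈ τ? Yes.
Axiom (T2/T3): check pairwise unions and intersections of members of τ.
Counterexample for (T3): {l, m} ∩ {j, k, m} = {m} ∉ τ. Therefore τ is NOT a topology.


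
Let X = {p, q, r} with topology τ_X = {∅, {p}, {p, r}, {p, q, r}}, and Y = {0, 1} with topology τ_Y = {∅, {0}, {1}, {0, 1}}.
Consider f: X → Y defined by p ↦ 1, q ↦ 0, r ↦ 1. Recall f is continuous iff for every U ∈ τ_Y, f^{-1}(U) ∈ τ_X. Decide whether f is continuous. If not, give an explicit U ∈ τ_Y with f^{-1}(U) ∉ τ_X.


f is NOT continuous.

Compute f^{-1}(U) for each U ∈ τ_Y:
  U = ∅: f^{-1}(U) = ∅ ∈ τ_X ✓.
  U = {0}: f^{-1}(U) = {q} ∉ τ_X ✗.
  U = {1}: f^{-1}(U) = {p, r} ∈ τ_X ✓.
  U = {0, 1}: f^{-1}(U) = {p, q, r} ∈ τ_X ✓.
Found U = {0} with f^{-1}(U) = {q} not in τ_X. Therefore f is NOT continuous.
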